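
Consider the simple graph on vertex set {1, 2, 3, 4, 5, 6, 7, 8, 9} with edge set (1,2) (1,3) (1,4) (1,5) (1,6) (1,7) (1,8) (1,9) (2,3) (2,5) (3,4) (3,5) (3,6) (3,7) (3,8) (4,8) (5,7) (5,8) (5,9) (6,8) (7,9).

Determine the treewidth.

A width-3 tree decomposition is:
Bags: B1 = {1, 3, 4, 8}  B2 = {1, 3, 6, 8}  B3 = {1, 3, 5, 8}  B4 = {1, 2, 3, 5}  B5 = {1, 3, 5, 7}  B6 = {1, 5, 7, 9}
Tree: B1–B2, B2–B3, B3–B4, B4–B5, B5–B6
Every bag has size at most 4, so the width is 4 − 1 = 3 and tw(G) ≤ 3. Conversely, {1, 5, 7, 9} is a clique of size 4, and the vertices of any clique must share a bag in every tree decomposition; so some bag has ≥ 4 vertices and tw(G) ≥ 3. Therefore the treewidth is 3.

3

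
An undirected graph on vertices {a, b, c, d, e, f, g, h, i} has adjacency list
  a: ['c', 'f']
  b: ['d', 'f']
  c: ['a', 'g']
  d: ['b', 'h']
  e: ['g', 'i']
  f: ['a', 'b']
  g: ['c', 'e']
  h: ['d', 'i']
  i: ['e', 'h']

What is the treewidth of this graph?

2

A width-2 tree decomposition is:
Bags: B1 = {b, d, h}  B2 = {b, f, h}  B3 = {a, f, h}  B4 = {a, c, h}  B5 = {c, g, h}  B6 = {e, g, h}  B7 = {e, h, i}
Tree: B1–B2, B2–B3, B3–B4, B4–B5, B5–B6, B6–B7
Each bag holds 3 vertices, so the decomposition has width 2, which upper-bounds the treewidth. The edges h–d–b–f–a–c–g–e–i–h form a cycle, so G is not a tree and its treewidth is at least 2. Hence tw(G) = 2 exactly.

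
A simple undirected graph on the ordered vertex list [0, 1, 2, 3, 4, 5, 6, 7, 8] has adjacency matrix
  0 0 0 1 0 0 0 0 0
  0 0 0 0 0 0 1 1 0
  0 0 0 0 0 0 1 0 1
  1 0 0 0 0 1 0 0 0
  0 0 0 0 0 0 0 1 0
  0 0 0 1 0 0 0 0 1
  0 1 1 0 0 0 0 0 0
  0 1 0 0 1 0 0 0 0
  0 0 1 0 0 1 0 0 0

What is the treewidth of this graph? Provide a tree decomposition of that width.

Every bag has size at most 2, so the width is 2 − 1 = 1 and tw(G) ≤ 1. G has an edge, so its treewidth is at least 1. Hence tw(G) = 1 exactly.

Treewidth 1.
One optimal decomposition is:
Bags: B1 = {0, 3}  B2 = {3, 5}  B3 = {5, 8}  B4 = {2, 8}  B5 = {2, 6}  B6 = {1, 6}  B7 = {1, 7}  B8 = {4, 7}
Tree: B1–B2, B2–B3, B3–B4, B4–B5, B5–B6, B6–B7, B7–B8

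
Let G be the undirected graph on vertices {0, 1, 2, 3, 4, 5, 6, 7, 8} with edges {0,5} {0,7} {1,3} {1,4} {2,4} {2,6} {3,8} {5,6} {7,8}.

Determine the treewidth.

2

A width-2 tree decomposition is:
Bags: B1 = {2, 4, 6}  B2 = {1, 4, 6}  B3 = {1, 3, 6}  B4 = {3, 6, 8}  B5 = {6, 7, 8}  B6 = {0, 6, 7}  B7 = {0, 5, 6}
Tree: B1–B2, B2–B3, B3–B4, B4–B5, B5–B6, B6–B7
The largest bag has 3 vertices, giving width 2; this decomposition certifies tw(G) ≤ 2. The edges 6–2–4–1–3–8–7–0–5–6 form a cycle, so G is not a tree and its treewidth is at least 2. Therefore the treewidth is 2.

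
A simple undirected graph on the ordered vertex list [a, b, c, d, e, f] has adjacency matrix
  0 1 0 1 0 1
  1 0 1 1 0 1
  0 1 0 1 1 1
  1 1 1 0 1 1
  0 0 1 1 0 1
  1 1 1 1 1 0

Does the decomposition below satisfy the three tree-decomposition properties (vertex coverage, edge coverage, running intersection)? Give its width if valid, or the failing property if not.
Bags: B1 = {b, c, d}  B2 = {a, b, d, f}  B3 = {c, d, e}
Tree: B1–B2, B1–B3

No — edge (f,c) lies in no bag.

A tree decomposition must satisfy three properties: every vertex lies in some bag; for every edge, both endpoints lie together in some bag; and for every vertex, the bags containing it form a connected subtree. Here edge (f,c) lies in no bag, so the decomposition is invalid.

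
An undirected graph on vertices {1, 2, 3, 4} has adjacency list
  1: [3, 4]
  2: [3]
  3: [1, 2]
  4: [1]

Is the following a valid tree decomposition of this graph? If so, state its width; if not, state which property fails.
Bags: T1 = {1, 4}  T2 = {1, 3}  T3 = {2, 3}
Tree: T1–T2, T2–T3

Yes; width 1.

Vertex coverage: the bags together contain {1, 2, 3, 4}, the full vertex set. Edge coverage: each edge of G has both endpoints in at least one bag. Running intersection: for every vertex, the bags containing it form a connected subtree. All three properties hold, so this is a valid tree decomposition of width max|bag| − 1 = 1, and hence tw(G) ≤ 1.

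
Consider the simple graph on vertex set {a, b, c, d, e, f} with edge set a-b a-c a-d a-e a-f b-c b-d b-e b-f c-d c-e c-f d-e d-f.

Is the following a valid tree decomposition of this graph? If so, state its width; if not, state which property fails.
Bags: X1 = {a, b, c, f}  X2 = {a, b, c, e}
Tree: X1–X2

No — vertex d appears in no bag.

A tree decomposition must satisfy three properties: every vertex lies in some bag; for every edge, both endpoints lie together in some bag; and for every vertex, the bags containing it form a connected subtree. Here vertex d appears in no bag, so the decomposition is invalid.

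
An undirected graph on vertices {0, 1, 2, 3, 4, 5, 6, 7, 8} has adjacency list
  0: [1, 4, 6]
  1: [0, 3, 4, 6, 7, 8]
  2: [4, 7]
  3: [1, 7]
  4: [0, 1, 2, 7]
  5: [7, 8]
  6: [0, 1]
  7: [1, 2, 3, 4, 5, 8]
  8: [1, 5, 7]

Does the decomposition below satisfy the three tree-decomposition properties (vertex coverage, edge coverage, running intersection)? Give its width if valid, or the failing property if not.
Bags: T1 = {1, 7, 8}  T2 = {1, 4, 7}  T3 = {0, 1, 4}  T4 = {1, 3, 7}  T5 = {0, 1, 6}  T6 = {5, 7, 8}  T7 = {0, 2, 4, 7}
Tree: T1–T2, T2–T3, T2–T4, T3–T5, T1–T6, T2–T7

A tree decomposition must satisfy three properties: every vertex lies in some bag; for every edge, both endpoints lie together in some bag; and for every vertex, the bags containing it form a connected subtree. Here bags containing vertex 0 are not connected in the tree, so the decomposition is invalid.

No — bags containing vertex 0 are not connected in the tree.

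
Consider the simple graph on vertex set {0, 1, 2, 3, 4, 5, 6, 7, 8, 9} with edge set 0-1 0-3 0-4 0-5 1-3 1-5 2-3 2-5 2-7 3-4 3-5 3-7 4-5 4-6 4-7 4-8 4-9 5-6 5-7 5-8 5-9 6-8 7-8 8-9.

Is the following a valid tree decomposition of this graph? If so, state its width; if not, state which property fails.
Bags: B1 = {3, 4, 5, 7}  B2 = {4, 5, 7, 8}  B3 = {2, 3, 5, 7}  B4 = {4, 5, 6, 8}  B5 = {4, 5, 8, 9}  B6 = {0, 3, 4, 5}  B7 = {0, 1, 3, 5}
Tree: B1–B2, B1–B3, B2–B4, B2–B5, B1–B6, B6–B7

Yes; width 3.

Every vertex of G appears in some bag (union = {0, 1, 2, 3, 4, 5, 6, 7, 8, 9}); every edge is covered by a bag; and for each vertex v the set of bags containing v is connected in the bag tree. The decomposition is therefore valid. The largest bag has 4 vertices, so the width is 3.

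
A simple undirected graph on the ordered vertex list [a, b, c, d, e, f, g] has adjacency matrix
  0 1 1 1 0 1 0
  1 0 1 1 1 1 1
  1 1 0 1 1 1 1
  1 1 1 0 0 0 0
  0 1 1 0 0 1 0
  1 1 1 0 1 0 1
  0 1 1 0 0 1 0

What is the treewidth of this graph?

A width-3 tree decomposition is:
Bags: B1 = {a, b, c, f}  B2 = {a, b, c, d}  B3 = {b, c, f, g}  B4 = {b, c, e, f}
Tree: B1–B2, B1–B3, B3–B4
Every bag has size at most 4, so the width is 4 − 1 = 3 and tw(G) ≤ 3. Conversely, {a, b, c, d} is a clique of size 4, and the vertices of any clique must share a bag in every tree decomposition; so some bag has ≥ 4 vertices and tw(G) ≥ 3. Therefore the treewidth is 3.

3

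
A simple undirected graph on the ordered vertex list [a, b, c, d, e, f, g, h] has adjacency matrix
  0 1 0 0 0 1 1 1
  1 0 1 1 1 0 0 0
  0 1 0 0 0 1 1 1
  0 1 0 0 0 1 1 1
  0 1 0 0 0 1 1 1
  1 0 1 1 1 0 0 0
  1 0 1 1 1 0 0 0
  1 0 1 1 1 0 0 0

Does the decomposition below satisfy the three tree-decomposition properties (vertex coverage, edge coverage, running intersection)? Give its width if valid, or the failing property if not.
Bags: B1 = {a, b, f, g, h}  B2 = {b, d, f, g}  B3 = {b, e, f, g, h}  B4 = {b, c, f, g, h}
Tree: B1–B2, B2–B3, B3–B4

A tree decomposition must satisfy three properties: every vertex lies in some bag; for every edge, both endpoints lie together in some bag; and for every vertex, the bags containing it form a connected subtree. Here edge (h,d) lies in no bag, so the decomposition is invalid.

No — edge (h,d) lies in no bag.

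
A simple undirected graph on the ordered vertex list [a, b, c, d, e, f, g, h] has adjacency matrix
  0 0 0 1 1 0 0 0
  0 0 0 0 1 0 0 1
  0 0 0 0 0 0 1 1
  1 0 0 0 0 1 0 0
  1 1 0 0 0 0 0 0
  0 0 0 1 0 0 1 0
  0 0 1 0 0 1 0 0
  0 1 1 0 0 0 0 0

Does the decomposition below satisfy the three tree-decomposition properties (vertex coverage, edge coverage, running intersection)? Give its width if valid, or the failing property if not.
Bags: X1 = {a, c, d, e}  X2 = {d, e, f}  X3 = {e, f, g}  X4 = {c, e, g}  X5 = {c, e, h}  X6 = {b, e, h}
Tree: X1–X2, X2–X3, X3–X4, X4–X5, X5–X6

A tree decomposition must satisfy three properties: every vertex lies in some bag; for every edge, both endpoints lie together in some bag; and for every vertex, the bags containing it form a connected subtree. Here bags containing vertex c are not connected in the tree, so the decomposition is invalid.

No — bags containing vertex c are not connected in the tree.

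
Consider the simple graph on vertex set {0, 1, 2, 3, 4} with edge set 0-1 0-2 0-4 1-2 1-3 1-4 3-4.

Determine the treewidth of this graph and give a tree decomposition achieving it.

Treewidth 2.
One optimal decomposition is:
Bags: B1 = {0, 1, 4}  B2 = {1, 3, 4}  B3 = {0, 1, 2}
Tree: B1–B2, B1–B3

The largest bag has 3 vertices, giving width 2; this decomposition certifies tw(G) ≤ 2. Conversely, {0, 1, 2} is a clique of size 3, and the vertices of any clique must share a bag in every tree decomposition; so some bag has ≥ 3 vertices and tw(G) ≥ 2. The upper and lower bounds meet at 2, so that is the treewidth.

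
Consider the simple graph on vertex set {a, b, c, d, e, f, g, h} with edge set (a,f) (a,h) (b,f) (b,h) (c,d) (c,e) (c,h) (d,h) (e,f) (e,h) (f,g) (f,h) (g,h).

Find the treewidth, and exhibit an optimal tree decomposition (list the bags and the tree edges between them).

Treewidth 2.
One optimal decomposition is:
Bags: B1 = {c, d, h}  B2 = {c, e, h}  B3 = {e, f, h}  B4 = {a, f, h}  B5 = {b, f, h}  B6 = {f, g, h}
Tree: B1–B2, B2–B3, B3–B4, B3–B5, B3–B6

The largest bag has 3 vertices, giving width 2; this decomposition certifies tw(G) ≤ 2. Conversely, {c, d, h} is a clique of size 3, and the vertices of any clique must share a bag in every tree decomposition; so some bag has ≥ 3 vertices and tw(G) ≥ 2. The upper and lower bounds meet at 2, so that is the treewidth.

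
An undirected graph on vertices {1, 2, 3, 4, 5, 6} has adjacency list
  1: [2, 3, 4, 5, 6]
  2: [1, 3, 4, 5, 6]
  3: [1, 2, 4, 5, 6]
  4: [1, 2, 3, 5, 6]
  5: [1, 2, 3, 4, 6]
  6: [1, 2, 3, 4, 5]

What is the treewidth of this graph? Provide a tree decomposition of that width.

A single bag containing all 6 vertices is trivially a valid decomposition of width 5. On the other hand G contains the 6-clique {1, 2, 3, 4, 5, 6}. A clique must lie in a single bag of any decomposition, so no decomposition can have width below 5. Hence tw(G) = 5 exactly.

Treewidth 5.
Bags: B1 = {1, 2, 3, 4, 5, 6}
Tree: (single bag)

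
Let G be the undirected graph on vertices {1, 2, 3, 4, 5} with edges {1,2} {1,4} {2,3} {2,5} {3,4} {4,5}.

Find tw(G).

A width-2 tree decomposition is:
Bags: B1 = {2, 4, 5}  B2 = {2, 3, 4}  B3 = {1, 2, 4}
Tree: B1–B2, B2–B3
Each bag holds 3 vertices, so the decomposition has width 2, which upper-bounds the treewidth. Since 5–4–3–2–5 is a cycle in G, G is not acyclic. Forests are exactly the graphs of treewidth ≤ 1, so tw(G) ≥ 2. Hence tw(G) = 2 exactly.

2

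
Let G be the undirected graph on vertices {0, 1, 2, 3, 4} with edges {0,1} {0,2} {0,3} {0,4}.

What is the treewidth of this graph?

A width-1 tree decomposition is:
Bags: B1 = {0, 1}  B2 = {0, 3}  B3 = {0, 2}  B4 = {0, 4}
Tree: B1–B2, B2–B3, B2–B4
Each bag holds 2 vertices, so the decomposition has width 1, which upper-bounds the treewidth. Since G has at least one edge (e.g. 1–0), it is not an edgeless graph, so tw(G) ≥ 1. Hence tw(G) = 1 exactly.

1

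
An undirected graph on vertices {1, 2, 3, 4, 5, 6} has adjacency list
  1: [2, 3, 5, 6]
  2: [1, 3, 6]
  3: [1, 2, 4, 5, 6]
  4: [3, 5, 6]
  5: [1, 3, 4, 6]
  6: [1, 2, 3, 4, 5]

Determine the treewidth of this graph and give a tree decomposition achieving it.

Treewidth 3.
One such decomposition:
Bags: B1 = {1, 3, 5, 6}  B2 = {1, 2, 3, 6}  B3 = {3, 4, 5, 6}
Tree: B1–B2, B1–B3

Each bag holds 4 vertices, so the decomposition has width 3, which upper-bounds the treewidth. Conversely, {1, 2, 3, 6} is a clique of size 4, and the vertices of any clique must share a bag in every tree decomposition; so some bag has ≥ 4 vertices and tw(G) ≥ 3. Combining the bounds, tw(G) = 3.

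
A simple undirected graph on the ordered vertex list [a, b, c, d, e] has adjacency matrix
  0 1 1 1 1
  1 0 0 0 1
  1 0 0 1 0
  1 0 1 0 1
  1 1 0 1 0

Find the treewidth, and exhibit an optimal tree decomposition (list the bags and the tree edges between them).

Treewidth 2.
One such decomposition:
Bags: B1 = {a, d, e}  B2 = {a, c, d}  B3 = {a, b, e}
Tree: B1–B2, B1–B3

Each bag holds 3 vertices, so the decomposition has width 2, which upper-bounds the treewidth. For the lower bound, the 3 vertices {a, d, e} are pairwise adjacent, and any tree decomposition puts a clique entirely inside one bag — forcing width ≥ 2. The upper and lower bounds meet at 2, so that is the treewidth.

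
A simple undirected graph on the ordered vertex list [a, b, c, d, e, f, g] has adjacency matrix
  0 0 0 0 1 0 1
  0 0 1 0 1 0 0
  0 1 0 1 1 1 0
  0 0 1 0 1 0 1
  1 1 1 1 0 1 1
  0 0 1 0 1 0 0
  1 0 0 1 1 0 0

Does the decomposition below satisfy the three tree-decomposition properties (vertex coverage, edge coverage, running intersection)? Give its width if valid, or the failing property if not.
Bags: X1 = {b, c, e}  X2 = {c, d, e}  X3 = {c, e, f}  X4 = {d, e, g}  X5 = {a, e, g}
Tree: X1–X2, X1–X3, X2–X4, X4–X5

Yes; width 2.

Every vertex of G appears in some bag (union = {a, b, c, d, e, f, g}); every edge is covered by a bag; and for each vertex v the set of bags containing v is connected in the bag tree. The decomposition is therefore valid. The largest bag has 3 vertices, so the width is 2.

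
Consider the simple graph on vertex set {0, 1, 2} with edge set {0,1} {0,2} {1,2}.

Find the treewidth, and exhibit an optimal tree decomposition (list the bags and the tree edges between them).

Treewidth 2.
One such decomposition:
Bags: B1 = {0, 1, 2}
Tree: (single bag)

A single bag containing all 3 vertices is trivially a valid decomposition of width 2. Conversely, {0, 1, 2} is a clique of size 3, and the vertices of any clique must share a bag in every tree decomposition; so some bag has ≥ 3 vertices and tw(G) ≥ 2. Hence tw(G) = 2 exactly.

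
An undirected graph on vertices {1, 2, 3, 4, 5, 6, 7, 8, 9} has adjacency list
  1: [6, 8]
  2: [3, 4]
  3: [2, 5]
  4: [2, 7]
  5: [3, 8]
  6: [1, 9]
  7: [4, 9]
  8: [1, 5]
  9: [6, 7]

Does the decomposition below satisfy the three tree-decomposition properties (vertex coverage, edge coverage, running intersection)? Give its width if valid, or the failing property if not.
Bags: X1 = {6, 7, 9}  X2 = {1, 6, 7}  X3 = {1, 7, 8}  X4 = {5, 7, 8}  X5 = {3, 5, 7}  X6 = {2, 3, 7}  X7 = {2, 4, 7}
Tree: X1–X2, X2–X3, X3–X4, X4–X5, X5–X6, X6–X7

Yes; width 2.

Every vertex of G appears in some bag (union = {1, 2, 3, 4, 5, 6, 7, 8, 9}); every edge is covered by a bag; and for each vertex v the set of bags containing v is connected in the bag tree. The decomposition is therefore valid. The largest bag has 3 vertices, so the width is 2.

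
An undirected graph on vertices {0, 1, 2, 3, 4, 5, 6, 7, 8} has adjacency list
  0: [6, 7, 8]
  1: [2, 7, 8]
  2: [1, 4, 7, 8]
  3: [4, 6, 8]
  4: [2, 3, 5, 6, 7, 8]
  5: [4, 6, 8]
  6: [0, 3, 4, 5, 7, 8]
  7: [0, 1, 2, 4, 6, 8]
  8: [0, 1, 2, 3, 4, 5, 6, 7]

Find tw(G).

A width-3 tree decomposition is:
Bags: B1 = {4, 6, 7, 8}  B2 = {2, 4, 7, 8}  B3 = {3, 4, 6, 8}  B4 = {0, 6, 7, 8}  B5 = {1, 2, 7, 8}  B6 = {4, 5, 6, 8}
Tree: B1–B2, B1–B3, B1–B4, B2–B5, B3–B6
Each bag holds 4 vertices, so the decomposition has width 3, which upper-bounds the treewidth. For the lower bound, the 4 vertices {0, 6, 7, 8} are pairwise adjacent, and any tree decomposition puts a clique entirely inside one bag — forcing width ≥ 3. Combining the bounds, tw(G) = 3.

3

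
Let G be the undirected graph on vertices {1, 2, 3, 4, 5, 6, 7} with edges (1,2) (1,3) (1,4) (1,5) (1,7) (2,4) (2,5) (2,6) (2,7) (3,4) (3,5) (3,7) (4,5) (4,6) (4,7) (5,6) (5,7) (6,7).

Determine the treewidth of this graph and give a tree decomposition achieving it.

Treewidth 4.
One such decomposition:
Bags: B1 = {2, 4, 5, 6, 7}  B2 = {1, 2, 4, 5, 7}  B3 = {1, 3, 4, 5, 7}
Tree: B1–B2, B2–B3

Every bag has size at most 5, so the width is 5 − 1 = 4 and tw(G) ≤ 4. For the lower bound, the 5 vertices {1, 2, 4, 5, 7} are pairwise adjacent, and any tree decomposition puts a clique entirely inside one bag — forcing width ≥ 4. Therefore the treewidth is 4.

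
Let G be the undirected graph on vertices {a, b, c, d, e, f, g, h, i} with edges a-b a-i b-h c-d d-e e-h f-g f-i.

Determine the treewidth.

1

A width-1 tree decomposition is:
Bags: B1 = {f, g}  B2 = {f, i}  B3 = {a, i}  B4 = {a, b}  B5 = {b, h}  B6 = {e, h}  B7 = {d, e}  B8 = {c, d}
Tree: B1–B2, B2–B3, B3–B4, B4–B5, B5–B6, B6–B7, B7–B8
Each bag holds 2 vertices, so the decomposition has width 1, which upper-bounds the treewidth. Since G has at least one edge (e.g. g–f), it is not an edgeless graph, so tw(G) ≥ 1. Therefore the treewidth is 1.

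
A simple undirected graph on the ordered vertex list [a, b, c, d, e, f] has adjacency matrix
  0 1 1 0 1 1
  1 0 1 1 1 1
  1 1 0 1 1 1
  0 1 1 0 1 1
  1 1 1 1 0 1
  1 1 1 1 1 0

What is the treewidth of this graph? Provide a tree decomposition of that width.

The largest bag has 5 vertices, giving width 4; this decomposition certifies tw(G) ≤ 4. Conversely, {b, c, d, e, f} is a clique of size 5, and the vertices of any clique must share a bag in every tree decomposition; so some bag has ≥ 5 vertices and tw(G) ≥ 4. Hence tw(G) = 4 exactly.

Treewidth 4.
Bags: B1 = {b, c, d, e, f}  B2 = {a, b, c, e, f}
Tree: B1–B2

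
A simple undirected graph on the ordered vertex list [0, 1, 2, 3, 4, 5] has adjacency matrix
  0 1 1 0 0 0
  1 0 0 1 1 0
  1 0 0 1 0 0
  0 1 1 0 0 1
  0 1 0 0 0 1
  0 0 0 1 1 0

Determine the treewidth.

A width-2 tree decomposition is:
Bags: B1 = {0, 2, 3}  B2 = {0, 1, 3}  B3 = {1, 3, 5}  B4 = {1, 4, 5}
Tree: B1–B2, B2–B3, B3–B4
The largest bag has 3 vertices, giving width 2; this decomposition certifies tw(G) ≤ 2. Since 2–0–1–3–2 is a cycle in G, G is not acyclic. Forests are exactly the graphs of treewidth ≤ 1, so tw(G) ≥ 2. The upper and lower bounds meet at 2, so that is the treewidth.

2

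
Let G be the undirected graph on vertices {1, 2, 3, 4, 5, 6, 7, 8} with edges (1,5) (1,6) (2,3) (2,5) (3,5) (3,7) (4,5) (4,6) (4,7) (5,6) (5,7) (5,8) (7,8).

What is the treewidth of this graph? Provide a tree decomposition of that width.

Every bag has size at most 3, so the width is 3 − 1 = 2 and tw(G) ≤ 2. For the lower bound, the 3 vertices {1, 5, 6} are pairwise adjacent, and any tree decomposition puts a clique entirely inside one bag — forcing width ≥ 2. Hence tw(G) = 2 exactly.

Treewidth 2.
Bags: B1 = {4, 5, 6}  B2 = {4, 5, 7}  B3 = {3, 5, 7}  B4 = {5, 7, 8}  B5 = {2, 3, 5}  B6 = {1, 5, 6}
Tree: B1–B2, B2–B3, B2–B4, B3–B5, B1–B6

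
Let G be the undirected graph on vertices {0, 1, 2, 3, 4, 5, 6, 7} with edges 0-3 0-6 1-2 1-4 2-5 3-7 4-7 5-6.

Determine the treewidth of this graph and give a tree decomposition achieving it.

Treewidth 2.
One such decomposition:
Bags: B1 = {3, 4, 7}  B2 = {1, 3, 4}  B3 = {1, 2, 3}  B4 = {2, 3, 5}  B5 = {3, 5, 6}  B6 = {0, 3, 6}
Tree: B1–B2, B2–B3, B3–B4, B4–B5, B5–B6

Every bag has size at most 3, so the width is 3 − 1 = 2 and tw(G) ≤ 2. Since 3–7–4–1–2–5–6–0–3 is a cycle in G, G is not acyclic. Forests are exactly the graphs of treewidth ≤ 1, so tw(G) ≥ 2. Therefore the treewidth is 2.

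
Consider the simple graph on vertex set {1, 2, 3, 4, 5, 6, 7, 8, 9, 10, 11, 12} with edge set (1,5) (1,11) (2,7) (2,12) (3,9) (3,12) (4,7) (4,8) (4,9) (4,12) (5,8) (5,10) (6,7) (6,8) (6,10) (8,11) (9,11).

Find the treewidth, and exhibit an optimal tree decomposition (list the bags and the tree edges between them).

The largest bag has 4 vertices, giving width 3; this decomposition certifies tw(G) ≤ 3. For the lower bound: the 4 vertex sets {2,3,12}, {7}, {4}, {6,8,9,11} are disjoint, each induces a connected subgraph, and every pair is joined by at least one edge of G. Contracting each set to a single vertex therefore yields K_{4} as a minor, and since treewidth is minor-monotone, tw(G) ≥ tw(K_{4}) = 3. Hence tw(G) = 3 exactly.

Treewidth 3.
One optimal decomposition is:
Bags: B1 = {2, 3, 7, 12}  B2 = {3, 4, 7, 12}  B3 = {3, 4, 7, 9}  B4 = {4, 6, 7, 9}  B5 = {4, 6, 8, 9}  B6 = {6, 8, 9, 11}  B7 = {6, 8, 10, 11}  B8 = {5, 8, 10, 11}  B9 = {1, 5, 10, 11}
Tree: B1–B2, B2–B3, B3–B4, B4–B5, B5–B6, B6–B7, B7–B8, B8–B9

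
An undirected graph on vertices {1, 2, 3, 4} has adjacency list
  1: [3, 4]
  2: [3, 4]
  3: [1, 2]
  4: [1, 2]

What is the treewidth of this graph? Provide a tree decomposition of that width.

Treewidth 2.
Bags: B1 = {1, 2, 3}  B2 = {1, 2, 4}
Tree: B1–B2

The largest bag has 3 vertices, giving width 2; this decomposition certifies tw(G) ≤ 2. For the lower bound, G contains the cycle 1–3–2–4–1, so G is not a forest; only forests have treewidth ≤ 1, hence tw(G) ≥ 2. Hence tw(G) = 2 exactly.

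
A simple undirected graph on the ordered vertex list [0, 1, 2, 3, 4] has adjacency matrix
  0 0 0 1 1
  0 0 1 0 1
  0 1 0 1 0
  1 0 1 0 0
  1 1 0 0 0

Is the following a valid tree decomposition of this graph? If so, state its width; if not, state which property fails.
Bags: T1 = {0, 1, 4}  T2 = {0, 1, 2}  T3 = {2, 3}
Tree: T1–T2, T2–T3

A tree decomposition must satisfy three properties: every vertex lies in some bag; for every edge, both endpoints lie together in some bag; and for every vertex, the bags containing it form a connected subtree. Here edge (0,3) lies in no bag, so the decomposition is invalid.

No — edge (0,3) lies in no bag.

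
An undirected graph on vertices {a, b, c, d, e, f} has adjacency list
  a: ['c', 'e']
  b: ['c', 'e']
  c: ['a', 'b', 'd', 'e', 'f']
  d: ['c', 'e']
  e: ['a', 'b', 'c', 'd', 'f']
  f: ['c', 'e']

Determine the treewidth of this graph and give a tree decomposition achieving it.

Each bag holds 3 vertices, so the decomposition has width 2, which upper-bounds the treewidth. For the lower bound, the 3 vertices {c, d, e} are pairwise adjacent, and any tree decomposition puts a clique entirely inside one bag — forcing width ≥ 2. Therefore the treewidth is 2.

Treewidth 2.
One optimal decomposition is:
Bags: B1 = {a, c, e}  B2 = {b, c, e}  B3 = {c, d, e}  B4 = {c, e, f}
Tree: B1–B2, B1–B3, B2–B4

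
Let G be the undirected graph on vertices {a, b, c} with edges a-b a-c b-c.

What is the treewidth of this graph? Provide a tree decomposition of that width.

With just one bag of size 3, the width is 3 − 1 = 2, so tw(G) ≤ 2. Conversely, {a, b, c} is a clique of size 3, and the vertices of any clique must share a bag in every tree decomposition; so some bag has ≥ 3 vertices and tw(G) ≥ 2. Hence tw(G) = 2 exactly.

Treewidth 2.
One such decomposition:
Bags: B1 = {a, b, c}
Tree: (single bag)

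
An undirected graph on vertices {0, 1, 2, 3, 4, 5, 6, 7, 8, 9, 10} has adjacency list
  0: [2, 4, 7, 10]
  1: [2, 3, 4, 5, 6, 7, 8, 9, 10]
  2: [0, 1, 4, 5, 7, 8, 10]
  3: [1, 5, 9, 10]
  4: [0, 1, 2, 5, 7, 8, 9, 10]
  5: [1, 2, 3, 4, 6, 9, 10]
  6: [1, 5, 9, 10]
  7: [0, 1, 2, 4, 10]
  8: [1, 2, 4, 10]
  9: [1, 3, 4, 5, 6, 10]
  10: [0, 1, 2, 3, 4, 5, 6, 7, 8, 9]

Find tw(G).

4

A width-4 tree decomposition is:
Bags: B1 = {1, 2, 4, 5, 10}  B2 = {1, 2, 4, 8, 10}  B3 = {1, 4, 5, 9, 10}  B4 = {1, 2, 4, 7, 10}  B5 = {1, 3, 5, 9, 10}  B6 = {0, 2, 4, 7, 10}  B7 = {1, 5, 6, 9, 10}
Tree: B1–B2, B1–B3, B1–B4, B3–B5, B4–B6, B3–B7
Each bag holds 5 vertices, so the decomposition has width 4, which upper-bounds the treewidth. For the lower bound, the 5 vertices {0, 2, 4, 7, 10} are pairwise adjacent, and any tree decomposition puts a clique entirely inside one bag — forcing width ≥ 4. Hence tw(G) = 4 exactly.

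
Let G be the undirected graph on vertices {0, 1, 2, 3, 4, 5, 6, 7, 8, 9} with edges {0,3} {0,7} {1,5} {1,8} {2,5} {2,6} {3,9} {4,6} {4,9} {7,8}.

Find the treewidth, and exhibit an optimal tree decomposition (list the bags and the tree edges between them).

Treewidth 2.
One such decomposition:
Bags: B1 = {1, 5, 8}  B2 = {2, 5, 8}  B3 = {2, 6, 8}  B4 = {4, 6, 8}  B5 = {4, 8, 9}  B6 = {3, 8, 9}  B7 = {0, 3, 8}  B8 = {0, 7, 8}
Tree: B1–B2, B2–B3, B3–B4, B4–B5, B5–B6, B6–B7, B7–B8

Every bag has size at most 3, so the width is 3 − 1 = 2 and tw(G) ≤ 2. For the lower bound, G contains the cycle 8–1–5–2–6–4–9–3–0–7–8, so G is not a forest; only forests have treewidth ≤ 1, hence tw(G) ≥ 2. Therefore the treewidth is 2.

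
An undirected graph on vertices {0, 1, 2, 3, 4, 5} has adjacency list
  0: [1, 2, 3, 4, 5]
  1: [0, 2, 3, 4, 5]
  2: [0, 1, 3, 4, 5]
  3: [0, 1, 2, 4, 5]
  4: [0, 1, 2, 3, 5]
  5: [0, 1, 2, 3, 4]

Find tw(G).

5

A width-5 tree decomposition is:
Bags: B1 = {0, 1, 2, 3, 4, 5}
Tree: (single bag)
With just one bag of size 6, the width is 6 − 1 = 5, so tw(G) ≤ 5. On the other hand G contains the 6-clique {0, 1, 2, 3, 4, 5}. A clique must lie in a single bag of any decomposition, so no decomposition can have width below 5. The upper and lower bounds meet at 5, so that is the treewidth.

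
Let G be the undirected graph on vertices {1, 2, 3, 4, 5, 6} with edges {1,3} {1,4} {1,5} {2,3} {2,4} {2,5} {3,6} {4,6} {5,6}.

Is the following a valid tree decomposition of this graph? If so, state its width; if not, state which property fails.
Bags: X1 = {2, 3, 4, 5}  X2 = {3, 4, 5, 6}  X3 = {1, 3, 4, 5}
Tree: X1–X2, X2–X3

Yes; width 3.

Vertex coverage: the bags together contain {1, 2, 3, 4, 5, 6}, the full vertex set. Edge coverage: each edge of G has both endpoints in at least one bag. Running intersection: for every vertex, the bags containing it form a connected subtree. All three properties hold, so this is a valid tree decomposition of width max|bag| − 1 = 3, and hence tw(G) ≤ 3.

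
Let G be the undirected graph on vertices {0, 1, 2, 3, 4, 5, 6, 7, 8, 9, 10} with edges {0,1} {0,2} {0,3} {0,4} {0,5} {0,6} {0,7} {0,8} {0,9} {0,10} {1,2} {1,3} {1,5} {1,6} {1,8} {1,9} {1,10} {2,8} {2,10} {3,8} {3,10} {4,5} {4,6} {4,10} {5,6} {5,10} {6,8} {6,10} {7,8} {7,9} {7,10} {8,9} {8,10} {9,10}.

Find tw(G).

4

A width-4 tree decomposition is:
Bags: B1 = {0, 1, 6, 8, 10}  B2 = {0, 1, 5, 6, 10}  B3 = {0, 1, 8, 9, 10}  B4 = {0, 1, 2, 8, 10}  B5 = {0, 1, 3, 8, 10}  B6 = {0, 4, 5, 6, 10}  B7 = {0, 7, 8, 9, 10}
Tree: B1–B2, B1–B3, B3–B4, B1–B5, B2–B6, B3–B7
The largest bag has 5 vertices, giving width 4; this decomposition certifies tw(G) ≤ 4. Conversely, {0, 1, 8, 9, 10} is a clique of size 5, and the vertices of any clique must share a bag in every tree decomposition; so some bag has ≥ 5 vertices and tw(G) ≥ 4. The upper and lower bounds meet at 4, so that is the treewidth.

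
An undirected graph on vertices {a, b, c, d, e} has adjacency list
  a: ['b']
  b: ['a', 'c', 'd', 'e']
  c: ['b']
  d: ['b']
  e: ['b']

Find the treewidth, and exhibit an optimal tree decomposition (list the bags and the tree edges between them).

The largest bag has 2 vertices, giving width 1; this decomposition certifies tw(G) ≤ 1. G has an edge, so its treewidth is at least 1. Hence tw(G) = 1 exactly.

Treewidth 1.
Bags: B1 = {b, d}  B2 = {b, c}  B3 = {a, b}  B4 = {b, e}
Tree: B1–B2, B2–B3, B2–B4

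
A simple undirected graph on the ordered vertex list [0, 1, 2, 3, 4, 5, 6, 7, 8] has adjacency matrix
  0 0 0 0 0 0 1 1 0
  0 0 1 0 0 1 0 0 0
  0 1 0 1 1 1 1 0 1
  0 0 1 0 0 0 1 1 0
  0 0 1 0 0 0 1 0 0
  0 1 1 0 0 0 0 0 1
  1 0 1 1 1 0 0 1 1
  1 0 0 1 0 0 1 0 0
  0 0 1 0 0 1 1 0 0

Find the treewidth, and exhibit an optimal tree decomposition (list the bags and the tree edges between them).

Each bag holds 3 vertices, so the decomposition has width 2, which upper-bounds the treewidth. For the lower bound, the 3 vertices {0, 6, 7} are pairwise adjacent, and any tree decomposition puts a clique entirely inside one bag — forcing width ≥ 2. Therefore the treewidth is 2.

Treewidth 2.
One such decomposition:
Bags: B1 = {2, 6, 8}  B2 = {2, 3, 6}  B3 = {2, 5, 8}  B4 = {2, 4, 6}  B5 = {1, 2, 5}  B6 = {3, 6, 7}  B7 = {0, 6, 7}
Tree: B1–B2, B1–B3, B2–B4, B3–B5, B2–B6, B6–B7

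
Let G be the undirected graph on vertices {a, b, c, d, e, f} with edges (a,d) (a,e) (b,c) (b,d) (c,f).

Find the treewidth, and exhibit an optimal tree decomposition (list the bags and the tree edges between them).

Each bag holds 2 vertices, so the decomposition has width 1, which upper-bounds the treewidth. G has an edge, so its treewidth is at least 1. Therefore the treewidth is 1.

Treewidth 1.
Bags: B1 = {a, e}  B2 = {a, d}  B3 = {b, d}  B4 = {b, c}  B5 = {c, f}
Tree: B1–B2, B2–B3, B3–B4, B4–B5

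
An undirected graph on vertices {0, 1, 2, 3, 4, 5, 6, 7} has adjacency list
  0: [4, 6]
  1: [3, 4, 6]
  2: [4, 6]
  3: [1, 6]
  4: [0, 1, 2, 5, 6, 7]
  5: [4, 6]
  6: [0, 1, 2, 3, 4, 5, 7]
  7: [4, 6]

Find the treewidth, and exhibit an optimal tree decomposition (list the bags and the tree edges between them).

Treewidth 2.
One optimal decomposition is:
Bags: B1 = {0, 4, 6}  B2 = {4, 6, 7}  B3 = {1, 4, 6}  B4 = {1, 3, 6}  B5 = {4, 5, 6}  B6 = {2, 4, 6}
Tree: B1–B2, B2–B3, B3–B4, B3–B5, B3–B6

Every bag has size at most 3, so the width is 3 − 1 = 2 and tw(G) ≤ 2. Conversely, {1, 3, 6} is a clique of size 3, and the vertices of any clique must share a bag in every tree decomposition; so some bag has ≥ 3 vertices and tw(G) ≥ 2. Hence tw(G) = 2 exactly.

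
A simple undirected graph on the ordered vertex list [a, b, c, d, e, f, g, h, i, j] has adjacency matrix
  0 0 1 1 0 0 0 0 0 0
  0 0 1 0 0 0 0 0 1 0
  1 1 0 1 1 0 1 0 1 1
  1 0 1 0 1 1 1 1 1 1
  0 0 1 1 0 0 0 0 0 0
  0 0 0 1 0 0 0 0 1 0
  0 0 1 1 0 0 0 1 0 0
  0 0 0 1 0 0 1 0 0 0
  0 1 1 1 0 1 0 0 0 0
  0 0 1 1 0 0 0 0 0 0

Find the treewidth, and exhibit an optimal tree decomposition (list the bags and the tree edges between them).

Treewidth 2.
Bags: B1 = {c, d, i}  B2 = {c, d, e}  B3 = {c, d, g}  B4 = {c, d, j}  B5 = {d, g, h}  B6 = {b, c, i}  B7 = {a, c, d}  B8 = {d, f, i}
Tree: B1–B2, B2–B3, B3–B4, B3–B5, B1–B6, B4–B7, B1–B8

Every bag has size at most 3, so the width is 3 − 1 = 2 and tw(G) ≤ 2. On the other hand G contains the 3-clique {d, g, h}. A clique must lie in a single bag of any decomposition, so no decomposition can have width below 2. Hence tw(G) = 2 exactly.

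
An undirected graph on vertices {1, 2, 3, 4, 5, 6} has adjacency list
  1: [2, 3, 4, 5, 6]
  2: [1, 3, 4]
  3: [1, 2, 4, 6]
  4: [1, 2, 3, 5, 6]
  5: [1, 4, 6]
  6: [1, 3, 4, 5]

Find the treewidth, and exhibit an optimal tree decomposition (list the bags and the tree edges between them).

Treewidth 3.
One such decomposition:
Bags: B1 = {1, 3, 4, 6}  B2 = {1, 4, 5, 6}  B3 = {1, 2, 3, 4}
Tree: B1–B2, B1–B3

Every bag has size at most 4, so the width is 4 − 1 = 3 and tw(G) ≤ 3. For the lower bound, the 4 vertices {1, 2, 3, 4} are pairwise adjacent, and any tree decomposition puts a clique entirely inside one bag — forcing width ≥ 3. Hence tw(G) = 3 exactly.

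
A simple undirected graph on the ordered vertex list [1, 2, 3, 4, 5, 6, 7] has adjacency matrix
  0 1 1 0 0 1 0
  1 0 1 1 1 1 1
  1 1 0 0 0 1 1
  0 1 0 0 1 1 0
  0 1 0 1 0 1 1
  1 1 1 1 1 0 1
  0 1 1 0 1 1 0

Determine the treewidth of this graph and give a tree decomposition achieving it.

The largest bag has 4 vertices, giving width 3; this decomposition certifies tw(G) ≤ 3. For the lower bound, the 4 vertices {1, 2, 3, 6} are pairwise adjacent, and any tree decomposition puts a clique entirely inside one bag — forcing width ≥ 3. Therefore the treewidth is 3.

Treewidth 3.
One optimal decomposition is:
Bags: B1 = {2, 3, 6, 7}  B2 = {2, 5, 6, 7}  B3 = {2, 4, 5, 6}  B4 = {1, 2, 3, 6}
Tree: B1–B2, B2–B3, B1–B4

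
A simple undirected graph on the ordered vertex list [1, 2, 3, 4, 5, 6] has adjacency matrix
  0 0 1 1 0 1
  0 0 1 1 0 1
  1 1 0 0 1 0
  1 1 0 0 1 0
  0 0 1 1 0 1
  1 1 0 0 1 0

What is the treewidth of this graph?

3

A width-3 tree decomposition is:
Bags: B1 = {1, 3, 4, 6}  B2 = {2, 3, 4, 6}  B3 = {3, 4, 5, 6}
Tree: B1–B2, B2–B3
Every bag has size at most 4, so the width is 4 − 1 = 3 and tw(G) ≤ 3. For the lower bound: the 4 vertex sets {1,4}, {2,3}, {6}, {5} are disjoint, each induces a connected subgraph, and every pair is joined by at least one edge of G. Contracting each set to a single vertex therefore yields K_{4} as a minor, and since treewidth is minor-monotone, tw(G) ≥ tw(K_{4}) = 3. Hence tw(G) = 3 exactly.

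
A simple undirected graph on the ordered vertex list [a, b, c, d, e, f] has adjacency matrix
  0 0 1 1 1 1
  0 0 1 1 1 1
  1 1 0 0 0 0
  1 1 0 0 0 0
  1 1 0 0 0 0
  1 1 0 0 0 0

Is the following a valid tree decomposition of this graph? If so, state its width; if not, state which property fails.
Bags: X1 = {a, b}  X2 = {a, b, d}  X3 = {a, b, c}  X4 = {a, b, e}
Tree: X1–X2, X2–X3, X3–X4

A tree decomposition must satisfy three properties: every vertex lies in some bag; for every edge, both endpoints lie together in some bag; and for every vertex, the bags containing it form a connected subtree. Here vertex f appears in no bag, so the decomposition is invalid.

No — vertex f appears in no bag.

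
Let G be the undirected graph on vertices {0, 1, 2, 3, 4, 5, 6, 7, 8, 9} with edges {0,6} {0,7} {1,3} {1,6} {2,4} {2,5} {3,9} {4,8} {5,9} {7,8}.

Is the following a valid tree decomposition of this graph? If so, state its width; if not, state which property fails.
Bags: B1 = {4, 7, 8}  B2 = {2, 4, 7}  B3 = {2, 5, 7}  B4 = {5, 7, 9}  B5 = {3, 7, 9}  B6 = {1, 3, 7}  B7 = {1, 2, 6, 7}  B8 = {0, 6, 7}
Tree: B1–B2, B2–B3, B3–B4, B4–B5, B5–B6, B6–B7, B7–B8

No — bags containing vertex 2 are not connected in the tree.

A tree decomposition must satisfy three properties: every vertex lies in some bag; for every edge, both endpoints lie together in some bag; and for every vertex, the bags containing it form a connected subtree. Here bags containing vertex 2 are not connected in the tree, so the decomposition is invalid.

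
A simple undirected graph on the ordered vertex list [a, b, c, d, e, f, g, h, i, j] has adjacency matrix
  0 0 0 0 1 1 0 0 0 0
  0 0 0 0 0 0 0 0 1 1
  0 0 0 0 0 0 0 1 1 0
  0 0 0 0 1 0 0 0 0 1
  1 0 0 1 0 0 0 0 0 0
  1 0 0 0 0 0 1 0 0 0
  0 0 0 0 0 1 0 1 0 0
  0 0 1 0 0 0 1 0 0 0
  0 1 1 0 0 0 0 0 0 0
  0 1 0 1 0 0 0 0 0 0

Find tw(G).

A width-2 tree decomposition is:
Bags: B1 = {b, d, j}  B2 = {b, d, i}  B3 = {c, d, i}  B4 = {c, d, h}  B5 = {d, g, h}  B6 = {d, f, g}  B7 = {a, d, f}  B8 = {a, d, e}
Tree: B1–B2, B2–B3, B3–B4, B4–B5, B5–B6, B6–B7, B7–B8
The largest bag has 3 vertices, giving width 2; this decomposition certifies tw(G) ≤ 2. The edges d–j–b–i–c–h–g–f–a–e–d form a cycle, so G is not a tree and its treewidth is at least 2. Hence tw(G) = 2 exactly.

2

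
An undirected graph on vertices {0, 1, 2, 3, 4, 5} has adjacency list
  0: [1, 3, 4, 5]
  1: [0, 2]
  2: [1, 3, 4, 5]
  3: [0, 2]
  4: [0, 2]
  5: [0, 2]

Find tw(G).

A width-2 tree decomposition is:
Bags: B1 = {0, 2, 5}  B2 = {0, 2, 3}  B3 = {0, 2, 4}  B4 = {0, 1, 2}
Tree: B1–B2, B2–B3, B3–B4
Every bag has size at most 3, so the width is 3 − 1 = 2 and tw(G) ≤ 2. For the lower bound, G contains the cycle 0–5–2–3–0, so G is not a forest; only forests have treewidth ≤ 1, hence tw(G) ≥ 2. Hence tw(G) = 2 exactly.

2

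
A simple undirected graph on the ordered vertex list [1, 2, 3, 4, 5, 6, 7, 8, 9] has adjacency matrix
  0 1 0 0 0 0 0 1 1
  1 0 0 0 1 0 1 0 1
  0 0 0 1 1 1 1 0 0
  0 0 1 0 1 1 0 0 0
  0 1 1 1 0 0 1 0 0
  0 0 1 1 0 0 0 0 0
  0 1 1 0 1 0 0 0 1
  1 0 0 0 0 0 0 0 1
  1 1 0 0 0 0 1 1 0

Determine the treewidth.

2

A width-2 tree decomposition is:
Bags: B1 = {2, 5, 7}  B2 = {2, 7, 9}  B3 = {3, 5, 7}  B4 = {3, 4, 5}  B5 = {1, 2, 9}  B6 = {3, 4, 6}  B7 = {1, 8, 9}
Tree: B1–B2, B1–B3, B3–B4, B2–B5, B4–B6, B5–B7
The largest bag has 3 vertices, giving width 2; this decomposition certifies tw(G) ≤ 2. Conversely, {1, 2, 9} is a clique of size 3, and the vertices of any clique must share a bag in every tree decomposition; so some bag has ≥ 3 vertices and tw(G) ≥ 2. Hence tw(G) = 2 exactly.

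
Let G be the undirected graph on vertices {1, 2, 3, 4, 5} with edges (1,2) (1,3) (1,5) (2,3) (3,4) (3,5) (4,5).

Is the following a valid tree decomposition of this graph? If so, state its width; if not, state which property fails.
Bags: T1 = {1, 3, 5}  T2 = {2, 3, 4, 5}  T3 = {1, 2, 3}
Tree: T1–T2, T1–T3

A tree decomposition must satisfy three properties: every vertex lies in some bag; for every edge, both endpoints lie together in some bag; and for every vertex, the bags containing it form a connected subtree. Here bags containing vertex 2 are not connected in the tree, so the decomposition is invalid.

No — bags containing vertex 2 are not connected in the tree.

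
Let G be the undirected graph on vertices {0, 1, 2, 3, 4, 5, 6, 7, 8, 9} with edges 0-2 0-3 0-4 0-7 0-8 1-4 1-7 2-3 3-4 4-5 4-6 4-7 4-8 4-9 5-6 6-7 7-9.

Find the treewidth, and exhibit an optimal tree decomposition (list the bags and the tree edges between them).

Treewidth 2.
One such decomposition:
Bags: B1 = {0, 4, 7}  B2 = {4, 7, 9}  B3 = {0, 3, 4}  B4 = {1, 4, 7}  B5 = {4, 6, 7}  B6 = {4, 5, 6}  B7 = {0, 2, 3}  B8 = {0, 4, 8}
Tree: B1–B2, B1–B3, B2–B4, B1–B5, B5–B6, B3–B7, B3–B8

Every bag has size at most 3, so the width is 3 − 1 = 2 and tw(G) ≤ 2. Conversely, {0, 2, 3} is a clique of size 3, and the vertices of any clique must share a bag in every tree decomposition; so some bag has ≥ 3 vertices and tw(G) ≥ 2. The upper and lower bounds meet at 2, so that is the treewidth.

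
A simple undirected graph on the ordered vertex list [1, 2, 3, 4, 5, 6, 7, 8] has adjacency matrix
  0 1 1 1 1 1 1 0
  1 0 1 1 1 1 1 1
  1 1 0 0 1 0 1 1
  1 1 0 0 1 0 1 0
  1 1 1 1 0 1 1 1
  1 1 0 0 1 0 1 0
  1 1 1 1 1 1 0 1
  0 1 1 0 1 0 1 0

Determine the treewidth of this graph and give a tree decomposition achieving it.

Treewidth 4.
One optimal decomposition is:
Bags: B1 = {1, 2, 3, 5, 7}  B2 = {2, 3, 5, 7, 8}  B3 = {1, 2, 4, 5, 7}  B4 = {1, 2, 5, 6, 7}
Tree: B1–B2, B1–B3, B1–B4

The largest bag has 5 vertices, giving width 4; this decomposition certifies tw(G) ≤ 4. For the lower bound, the 5 vertices {2, 3, 5, 7, 8} are pairwise adjacent, and any tree decomposition puts a clique entirely inside one bag — forcing width ≥ 4. Hence tw(G) = 4 exactly.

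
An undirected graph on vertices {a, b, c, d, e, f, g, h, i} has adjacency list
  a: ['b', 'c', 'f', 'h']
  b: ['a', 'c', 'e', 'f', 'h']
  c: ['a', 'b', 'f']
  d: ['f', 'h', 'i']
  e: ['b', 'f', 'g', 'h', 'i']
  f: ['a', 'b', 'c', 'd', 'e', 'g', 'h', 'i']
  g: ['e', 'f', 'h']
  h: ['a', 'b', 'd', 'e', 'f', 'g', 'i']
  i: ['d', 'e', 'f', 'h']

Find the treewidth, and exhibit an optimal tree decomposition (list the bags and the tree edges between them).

Every bag has size at most 4, so the width is 4 − 1 = 3 and tw(G) ≤ 3. On the other hand G contains the 4-clique {d, f, h, i}. A clique must lie in a single bag of any decomposition, so no decomposition can have width below 3. Therefore the treewidth is 3.

Treewidth 3.
Bags: B1 = {e, f, h, i}  B2 = {b, e, f, h}  B3 = {d, f, h, i}  B4 = {e, f, g, h}  B5 = {a, b, f, h}  B6 = {a, b, c, f}
Tree: B1–B2, B1–B3, B2–B4, B2–B5, B5–B6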